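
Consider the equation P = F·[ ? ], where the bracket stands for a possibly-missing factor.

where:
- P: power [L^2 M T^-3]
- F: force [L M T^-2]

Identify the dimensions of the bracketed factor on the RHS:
[L T^-1] — velocity (e.g. v)

P has dimensions [L^2 M T^-3]; F has dimensions [L M T^-2].
The bracketed factor must supply [L^2 M T^-3] / [L M T^-2] = [L T^-1].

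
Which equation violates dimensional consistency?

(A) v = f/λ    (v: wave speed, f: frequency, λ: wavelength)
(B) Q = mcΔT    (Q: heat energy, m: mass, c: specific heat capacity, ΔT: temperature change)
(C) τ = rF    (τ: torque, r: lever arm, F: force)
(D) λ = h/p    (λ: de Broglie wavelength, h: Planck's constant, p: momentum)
(A) v = f/λ

The equation (A) v = f/λ is dimensionally incorrect.

LHS (v): [L T^-1]
RHS (f/λ): [L^-1 T^-1] ✗

The dimensions do not match. The other three equations balance.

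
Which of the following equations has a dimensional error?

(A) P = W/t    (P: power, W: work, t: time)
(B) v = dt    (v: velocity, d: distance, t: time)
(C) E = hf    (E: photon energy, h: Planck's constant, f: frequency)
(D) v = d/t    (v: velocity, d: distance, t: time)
(B) v = dt

The equation (B) v = dt is dimensionally incorrect.

LHS (v): [L T^-1]
RHS (dt): [L T] ✗

The dimensions do not match. The other three equations balance.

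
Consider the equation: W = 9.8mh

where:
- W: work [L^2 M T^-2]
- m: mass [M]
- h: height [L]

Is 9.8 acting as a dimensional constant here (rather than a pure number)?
Yes

W has dimensions [L^2 M T^-2], while mh alone has dimensions [L M]. For the equation to balance, the factor 9.8 must carry dimensions [L T^-2] — it is a dimensional constant (a numerical value of a physical quantity with its units suppressed), not a pure number.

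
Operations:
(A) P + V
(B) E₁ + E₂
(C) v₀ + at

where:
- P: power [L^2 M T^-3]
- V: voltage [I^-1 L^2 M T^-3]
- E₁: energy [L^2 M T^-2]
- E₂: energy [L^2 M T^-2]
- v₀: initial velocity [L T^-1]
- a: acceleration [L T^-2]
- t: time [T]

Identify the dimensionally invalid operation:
(A) P + V

(A) P + V: P [L^2 M T^-3] and V [I^-1 L^2 M T^-3] — different dimensions cannot be added/subtracted ✗
(B) E₁ + E₂: E₁ [L^2 M T^-2] and E₂ [L^2 M T^-2] — same dimensions ✓
(C) v₀ + at: v₀ [L T^-1] and at [L T^-1] — same dimensions ✓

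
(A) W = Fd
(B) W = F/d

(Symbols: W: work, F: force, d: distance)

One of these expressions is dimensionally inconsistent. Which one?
(B)

(A) W = Fd: LHS [L^2 M T^-2], RHS [L^2 M T^-2] ✓
(B) W = F/d: LHS [L^2 M T^-2], RHS [M T^-2] ✗

Expression (B) W = F/d is dimensionally incorrect.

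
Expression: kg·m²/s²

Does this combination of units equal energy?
Yes

The expression kg·m²/s² has dimensions [L^2 M T^-2], which is exactly energy [L^2 M T^-2].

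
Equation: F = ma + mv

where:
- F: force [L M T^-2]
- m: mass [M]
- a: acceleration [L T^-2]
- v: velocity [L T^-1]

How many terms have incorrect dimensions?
1

LHS F: [L M T^-2]
- ma: [L M T^-2] ✓
- mv: [L M T^-1] ✗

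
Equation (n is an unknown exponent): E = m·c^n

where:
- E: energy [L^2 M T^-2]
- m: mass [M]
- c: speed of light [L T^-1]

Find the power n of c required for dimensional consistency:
n = 2

E has dimensions [L^2 M T^-2]; c has dimensions [L T^-1].
The rest of the RHS has dimensions [M], so c^n must supply [L^2 T^-2].
With n = 2: m·c^2 has dimensions [L^2 M T^-2], matching the LHS ✓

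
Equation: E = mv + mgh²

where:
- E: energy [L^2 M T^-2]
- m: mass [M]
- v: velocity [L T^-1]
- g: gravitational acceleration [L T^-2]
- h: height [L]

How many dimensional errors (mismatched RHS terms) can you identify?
2

LHS E: [L^2 M T^-2]
- mv: [L M T^-1] ✗
- mgh²: [L^3 M T^-2] ✗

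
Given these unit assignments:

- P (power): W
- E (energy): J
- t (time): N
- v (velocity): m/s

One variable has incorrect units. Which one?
t

The variable t (time) should have units s, not N.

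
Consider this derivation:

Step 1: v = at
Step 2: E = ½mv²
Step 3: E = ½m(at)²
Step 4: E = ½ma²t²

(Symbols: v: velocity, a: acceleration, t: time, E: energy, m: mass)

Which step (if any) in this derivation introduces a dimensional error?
No step introduces an error — all steps are dimensionally consistent.

Step 1: v = at → LHS [L T^-1], RHS [L T^-1] ✓
Step 2: E = ½mv² → LHS [L^2 M T^-2], RHS [L^2 M T^-2] ✓
Step 3: E = ½m(at)² → LHS [L^2 M T^-2], RHS [L^2 M T^-2] ✓
Step 4: E = ½ma²t² → LHS [L^2 M T^-2], RHS [L^2 M T^-2] ✓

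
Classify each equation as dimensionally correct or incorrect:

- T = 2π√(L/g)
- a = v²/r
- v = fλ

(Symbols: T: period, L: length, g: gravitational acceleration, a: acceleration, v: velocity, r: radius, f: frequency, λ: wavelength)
Dimensionally correct: T = 2π√(L/g), a = v²/r, v = fλ
Dimensionally incorrect: none
Ordered (correct first, then incorrect): T = 2π√(L/g), a = v²/r, v = fλ

- T = 2π√(L/g): LHS [T], RHS [T] → correct ✓
- a = v²/r: LHS [L T^-2], RHS [L T^-2] → correct ✓
- v = fλ: LHS [L T^-1], RHS [L T^-1] → correct ✓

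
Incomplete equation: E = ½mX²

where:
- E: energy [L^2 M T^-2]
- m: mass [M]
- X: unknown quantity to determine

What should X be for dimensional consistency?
X = v (velocity), dimensions [L T^-1]

E has dimensions [L^2 M T^-2]; the rest of the RHS (½m) has dimensions [M].
So X² must have dimensions [L^2 T^-2], i.e. X has dimensions [L T^-1] — X = v (velocity).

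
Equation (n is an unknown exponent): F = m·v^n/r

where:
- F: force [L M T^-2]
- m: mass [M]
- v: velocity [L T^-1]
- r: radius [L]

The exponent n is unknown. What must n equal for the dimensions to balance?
n = 2

F has dimensions [L M T^-2]; v has dimensions [L T^-1].
The rest of the RHS has dimensions [L^-1 M], so v^n must supply [L^2 T^-2].
With n = 2: m·v^2/r has dimensions [L M T^-2], matching the LHS ✓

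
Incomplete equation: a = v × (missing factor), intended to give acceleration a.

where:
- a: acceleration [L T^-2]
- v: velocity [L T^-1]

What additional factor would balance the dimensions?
1/t (inverse time), dimensions [T^-1]

a has dimensions [L T^-2] and v has dimensions [L T^-1].
The missing factor must have dimensions [L T^-2] / [L T^-1] = [T^-1], i.e. inverse time (1/t).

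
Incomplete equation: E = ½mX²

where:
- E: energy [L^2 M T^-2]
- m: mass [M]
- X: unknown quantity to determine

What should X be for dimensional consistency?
X = v (velocity), dimensions [L T^-1]

E has dimensions [L^2 M T^-2]; the rest of the RHS (½m) has dimensions [M].
So X² must have dimensions [L^2 T^-2], i.e. X has dimensions [L T^-1] — X = v (velocity).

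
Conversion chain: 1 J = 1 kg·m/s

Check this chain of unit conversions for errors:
The chain is incorrect (it contains an error).

Incorrect: Joule is kg·m²/s², not kg·m/s (that is momentum)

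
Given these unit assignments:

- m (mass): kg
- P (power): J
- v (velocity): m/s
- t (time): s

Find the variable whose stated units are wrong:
P

The variable P (power) should have units W, not J.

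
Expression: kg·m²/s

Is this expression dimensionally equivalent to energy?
No

The expression kg·m²/s has dimensions [L^2 M T^-1], but energy has dimensions [L^2 M T^-2].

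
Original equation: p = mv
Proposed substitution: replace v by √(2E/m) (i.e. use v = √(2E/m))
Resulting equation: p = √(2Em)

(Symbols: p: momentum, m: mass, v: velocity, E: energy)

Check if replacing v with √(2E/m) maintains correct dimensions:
Yes

[v] = [L T^-1] and [√(2E/m)] = [L T^-1]. These match, so the substitution replaces a quantity by one of the same dimensions and the result p = √(2Em) has LHS [L M T^-1] vs RHS [L M T^-1] — still consistent.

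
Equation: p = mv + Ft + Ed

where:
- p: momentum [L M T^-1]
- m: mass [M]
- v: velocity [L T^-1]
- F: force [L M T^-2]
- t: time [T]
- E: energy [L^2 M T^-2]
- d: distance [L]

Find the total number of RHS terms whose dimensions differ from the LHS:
1

LHS p: [L M T^-1]
- mv: [L M T^-1] ✓
- Ft: [L M T^-1] ✓
- Ed: [L^3 M T^-2] ✗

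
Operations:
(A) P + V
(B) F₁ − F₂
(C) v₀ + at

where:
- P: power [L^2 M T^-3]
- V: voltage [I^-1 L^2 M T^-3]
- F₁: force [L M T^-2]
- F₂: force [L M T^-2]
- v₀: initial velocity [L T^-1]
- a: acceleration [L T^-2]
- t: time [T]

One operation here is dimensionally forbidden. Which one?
(A) P + V

(A) P + V: P [L^2 M T^-3] and V [I^-1 L^2 M T^-3] — different dimensions cannot be added/subtracted ✗
(B) F₁ − F₂: F₁ [L M T^-2] and F₂ [L M T^-2] — same dimensions ✓
(C) v₀ + at: v₀ [L T^-1] and at [L T^-1] — same dimensions ✓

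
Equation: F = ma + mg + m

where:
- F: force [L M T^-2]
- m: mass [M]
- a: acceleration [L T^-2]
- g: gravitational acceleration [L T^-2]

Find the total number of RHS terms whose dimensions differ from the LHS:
1

LHS F: [L M T^-2]
- ma: [L M T^-2] ✓
- mg: [L M T^-2] ✓
- m: [M] ✗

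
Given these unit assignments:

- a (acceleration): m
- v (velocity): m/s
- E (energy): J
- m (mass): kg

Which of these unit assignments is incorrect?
a

The variable a (acceleration) should have units m/s², not m.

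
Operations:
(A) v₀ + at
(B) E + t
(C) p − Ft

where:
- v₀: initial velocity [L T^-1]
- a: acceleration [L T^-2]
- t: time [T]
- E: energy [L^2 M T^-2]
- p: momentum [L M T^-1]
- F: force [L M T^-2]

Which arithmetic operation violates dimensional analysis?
(B) E + t

(A) v₀ + at: v₀ [L T^-1] and at [L T^-1] — same dimensions ✓
(B) E + t: E [L^2 M T^-2] and t [T] — different dimensions cannot be added/subtracted ✗
(C) p − Ft: p [L M T^-1] and Ft [L M T^-1] — same dimensions ✓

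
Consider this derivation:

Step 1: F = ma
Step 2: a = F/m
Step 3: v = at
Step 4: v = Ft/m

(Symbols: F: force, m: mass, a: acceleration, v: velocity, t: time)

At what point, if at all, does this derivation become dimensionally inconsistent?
No step introduces an error — all steps are dimensionally consistent.

Step 1: F = ma → LHS [L M T^-2], RHS [L M T^-2] ✓
Step 2: a = F/m → LHS [L T^-2], RHS [L T^-2] ✓
Step 3: v = at → LHS [L T^-1], RHS [L T^-1] ✓
Step 4: v = Ft/m → LHS [L T^-1], RHS [L T^-1] ✓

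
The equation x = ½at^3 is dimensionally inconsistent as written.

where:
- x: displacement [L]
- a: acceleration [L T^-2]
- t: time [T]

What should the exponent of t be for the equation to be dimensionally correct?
The exponent of t should be 2: x = ½at^2

The LHS x has dimensions [L]; t has dimensions [T].
As written, the RHS ½at^3 (exponent 3 on t) has dimensions [L T], which does not match.
With exponent 2, the RHS ½at^2 has dimensions [L], matching the LHS.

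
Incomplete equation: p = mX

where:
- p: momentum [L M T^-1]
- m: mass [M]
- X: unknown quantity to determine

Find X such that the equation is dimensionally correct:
X = v (velocity), dimensions [L T^-1]

p has dimensions [L M T^-1]; the rest of the RHS (m) has dimensions [M].
So X must have dimensions [L T^-1] — X = v (velocity).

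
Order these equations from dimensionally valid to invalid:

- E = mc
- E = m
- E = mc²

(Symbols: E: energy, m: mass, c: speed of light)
Dimensionally correct: E = mc²
Dimensionally incorrect: E = mc, E = m
Ordered (correct first, then incorrect): E = mc², E = mc, E = m

- E = mc: LHS [L^2 M T^-2], RHS [L M T^-1] → incorrect ✗
- E = m: LHS [L^2 M T^-2], RHS [M] → incorrect ✗
- E = mc²: LHS [L^2 M T^-2], RHS [L^2 M T^-2] → correct ✓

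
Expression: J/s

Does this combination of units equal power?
Yes

The expression J/s has dimensions [L^2 M T^-3], which is exactly power [L^2 M T^-3].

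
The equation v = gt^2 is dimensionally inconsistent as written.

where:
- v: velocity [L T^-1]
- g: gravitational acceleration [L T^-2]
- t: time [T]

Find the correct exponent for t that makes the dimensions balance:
The exponent of t should be 1: v = gt

The LHS v has dimensions [L T^-1]; t has dimensions [T].
As written, the RHS gt^2 (exponent 2 on t) has dimensions [L], which does not match.
With exponent 1, the RHS gt has dimensions [L T^-1], matching the LHS.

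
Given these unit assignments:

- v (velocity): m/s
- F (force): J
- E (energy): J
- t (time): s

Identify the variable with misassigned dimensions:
F

The variable F (force) should have units N, not J.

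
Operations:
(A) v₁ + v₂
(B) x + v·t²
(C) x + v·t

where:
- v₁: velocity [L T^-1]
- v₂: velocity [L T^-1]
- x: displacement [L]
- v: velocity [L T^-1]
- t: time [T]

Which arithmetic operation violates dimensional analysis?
(B) x + v·t²

(A) v₁ + v₂: v₁ [L T^-1] and v₂ [L T^-1] — same dimensions ✓
(B) x + v·t²: x [L] and v·t² [L T] — different dimensions cannot be added/subtracted ✗
(C) x + v·t: x [L] and v·t [L] — same dimensions ✓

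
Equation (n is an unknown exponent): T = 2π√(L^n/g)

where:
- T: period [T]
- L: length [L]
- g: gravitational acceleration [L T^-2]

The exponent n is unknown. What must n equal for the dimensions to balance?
n = 1

T has dimensions [T]; L has dimensions [L].
With n = 1: 2π√(L^1/g) has dimensions [T], matching the LHS ✓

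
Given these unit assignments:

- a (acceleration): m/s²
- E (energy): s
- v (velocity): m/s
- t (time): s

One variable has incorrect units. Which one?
E

The variable E (energy) should have units J, not s.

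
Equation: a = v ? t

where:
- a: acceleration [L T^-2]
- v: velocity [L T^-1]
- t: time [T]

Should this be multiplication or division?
division (÷): a = v ÷ t

a [L T^-2]; v [L T^-1]; t [T].
v × t → [L] ✗
v ÷ t → [L T^-2] ✓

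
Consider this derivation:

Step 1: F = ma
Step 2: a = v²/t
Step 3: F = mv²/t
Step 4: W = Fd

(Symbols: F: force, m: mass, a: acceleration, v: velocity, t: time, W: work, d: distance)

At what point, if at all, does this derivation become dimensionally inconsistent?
Step 2

Step 1: F = ma → LHS [L M T^-2], RHS [L M T^-2] ✓
Step 2: a = v²/t → LHS [L T^-2], RHS [L^2 T^-3] ✗

The first dimensional inconsistency appears in step 2: a = v²/t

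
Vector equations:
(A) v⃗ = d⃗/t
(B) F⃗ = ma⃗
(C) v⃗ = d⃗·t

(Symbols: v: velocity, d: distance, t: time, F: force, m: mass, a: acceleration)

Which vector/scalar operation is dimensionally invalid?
(C) v⃗ = d⃗·t

(A) v⃗ = d⃗/t: LHS [L T^-1], RHS [L T^-1] ✓ — displacement (vector) divided by time (scalar)
(B) F⃗ = ma⃗: LHS [L M T^-2], RHS [L M T^-2] ✓ — Force and acceleration are vectors, mass is a scalar
(C) v⃗ = d⃗·t: LHS [L T^-1], RHS [L T] ✗ — velocity is displacement per time; should be d⃗/t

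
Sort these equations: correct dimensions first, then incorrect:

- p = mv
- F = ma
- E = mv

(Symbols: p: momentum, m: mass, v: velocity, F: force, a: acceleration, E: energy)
Dimensionally correct: p = mv, F = ma
Dimensionally incorrect: E = mv
Ordered (correct first, then incorrect): p = mv, F = ma, E = mv

- p = mv: LHS [L M T^-1], RHS [L M T^-1] → correct ✓
- F = ma: LHS [L M T^-2], RHS [L M T^-2] → correct ✓
- E = mv: LHS [L^2 M T^-2], RHS [L M T^-1] → incorrect ✗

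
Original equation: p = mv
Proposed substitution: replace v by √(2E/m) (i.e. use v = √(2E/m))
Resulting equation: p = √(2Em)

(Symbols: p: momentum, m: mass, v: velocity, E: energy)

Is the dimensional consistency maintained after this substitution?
Yes

[v] = [L T^-1] and [√(2E/m)] = [L T^-1]. These match, so the substitution replaces a quantity by one of the same dimensions and the result p = √(2Em) has LHS [L M T^-1] vs RHS [L M T^-1] — still consistent.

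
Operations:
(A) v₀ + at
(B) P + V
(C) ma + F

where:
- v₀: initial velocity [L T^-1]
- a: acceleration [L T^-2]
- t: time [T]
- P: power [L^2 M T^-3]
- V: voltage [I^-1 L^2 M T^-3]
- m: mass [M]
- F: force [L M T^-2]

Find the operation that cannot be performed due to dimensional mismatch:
(B) P + V

(A) v₀ + at: v₀ [L T^-1] and at [L T^-1] — same dimensions ✓
(B) P + V: P [L^2 M T^-3] and V [I^-1 L^2 M T^-3] — different dimensions cannot be added/subtracted ✗
(C) ma + F: ma [L M T^-2] and F [L M T^-2] — same dimensions ✓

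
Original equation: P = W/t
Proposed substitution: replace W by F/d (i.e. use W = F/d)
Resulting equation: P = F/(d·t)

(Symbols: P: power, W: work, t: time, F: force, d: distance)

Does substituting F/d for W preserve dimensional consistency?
No

[W] = [L^2 M T^-2] and [F/d] = [M T^-2]. These differ, so the substitution replaces a quantity by one of different dimensions and the result P = F/(d·t) has LHS [L^2 M T^-3] vs RHS [M T^-3] — inconsistent.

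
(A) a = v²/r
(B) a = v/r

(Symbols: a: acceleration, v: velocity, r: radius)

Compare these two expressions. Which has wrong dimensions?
(B)

(A) a = v²/r: LHS [L T^-2], RHS [L T^-2] ✓
(B) a = v/r: LHS [L T^-2], RHS [T^-1] ✗

Expression (B) a = v/r is dimensionally incorrect.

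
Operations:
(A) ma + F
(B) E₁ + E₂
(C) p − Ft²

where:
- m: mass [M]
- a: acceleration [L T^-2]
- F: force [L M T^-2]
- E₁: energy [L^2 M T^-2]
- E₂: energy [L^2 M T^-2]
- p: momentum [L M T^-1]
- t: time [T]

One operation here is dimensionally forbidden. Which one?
(C) p − Ft²

(A) ma + F: ma [L M T^-2] and F [L M T^-2] — same dimensions ✓
(B) E₁ + E₂: E₁ [L^2 M T^-2] and E₂ [L^2 M T^-2] — same dimensions ✓
(C) p − Ft²: p [L M T^-1] and Ft² [L M] — different dimensions cannot be added/subtracted ✗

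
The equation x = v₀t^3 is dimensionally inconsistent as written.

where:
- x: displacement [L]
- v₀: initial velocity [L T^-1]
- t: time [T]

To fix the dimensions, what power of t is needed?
The exponent of t should be 1: x = v₀t

The LHS x has dimensions [L]; t has dimensions [T].
As written, the RHS v₀t^3 (exponent 3 on t) has dimensions [L T^2], which does not match.
With exponent 1, the RHS v₀t has dimensions [L], matching the LHS.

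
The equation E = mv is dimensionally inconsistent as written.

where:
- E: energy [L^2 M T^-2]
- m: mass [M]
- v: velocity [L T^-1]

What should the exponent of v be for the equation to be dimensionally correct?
The exponent of v should be 2: E = mv^2

The LHS E has dimensions [L^2 M T^-2]; v has dimensions [L T^-1].
As written, the RHS mv (exponent 1 on v) has dimensions [L M T^-1], which does not match.
With exponent 2, the RHS mv^2 has dimensions [L^2 M T^-2], matching the LHS.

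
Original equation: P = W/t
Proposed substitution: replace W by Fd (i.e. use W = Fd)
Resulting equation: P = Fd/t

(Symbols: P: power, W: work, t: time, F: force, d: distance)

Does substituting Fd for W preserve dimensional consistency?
Yes

[W] = [L^2 M T^-2] and [Fd] = [L^2 M T^-2]. These match, so the substitution replaces a quantity by one of the same dimensions and the result P = Fd/t has LHS [L^2 M T^-3] vs RHS [L^2 M T^-3] — still consistent.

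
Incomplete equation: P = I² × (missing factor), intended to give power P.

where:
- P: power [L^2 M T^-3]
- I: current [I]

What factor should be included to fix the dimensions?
R (resistance), dimensions [I^-2 L^2 M T^-3]

P has dimensions [L^2 M T^-3] and I² has dimensions [I^2].
The missing factor must have dimensions [L^2 M T^-3] / [I^2] = [I^-2 L^2 M T^-3], i.e. resistance (R).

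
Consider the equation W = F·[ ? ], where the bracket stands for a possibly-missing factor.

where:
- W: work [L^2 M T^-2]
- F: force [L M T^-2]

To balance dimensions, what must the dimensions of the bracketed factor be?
[L] — length (e.g. a distance d)

W has dimensions [L^2 M T^-2]; F has dimensions [L M T^-2].
The bracketed factor must supply [L^2 M T^-2] / [L M T^-2] = [L].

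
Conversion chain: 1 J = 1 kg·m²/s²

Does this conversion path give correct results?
The chain is correct (no errors).

Correct: Joule is defined as kg·m²/s²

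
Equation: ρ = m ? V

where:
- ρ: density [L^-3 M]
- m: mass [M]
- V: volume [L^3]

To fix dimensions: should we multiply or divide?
division (÷): ρ = m ÷ V

ρ [L^-3 M]; m [M]; V [L^3].
m × V → [L^3 M] ✗
m ÷ V → [L^-3 M] ✓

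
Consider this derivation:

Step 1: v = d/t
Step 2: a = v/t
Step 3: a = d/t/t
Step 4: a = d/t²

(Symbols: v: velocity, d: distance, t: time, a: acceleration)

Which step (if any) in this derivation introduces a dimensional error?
No step introduces an error — all steps are dimensionally consistent.

Step 1: v = d/t → LHS [L T^-1], RHS [L T^-1] ✓
Step 2: a = v/t → LHS [L T^-2], RHS [L T^-2] ✓
Step 3: a = d/t/t → LHS [L T^-2], RHS [L T^-2] ✓
Step 4: a = d/t² → LHS [L T^-2], RHS [L T^-2] ✓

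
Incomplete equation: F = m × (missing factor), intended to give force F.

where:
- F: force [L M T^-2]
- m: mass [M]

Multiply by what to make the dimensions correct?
a (acceleration), dimensions [L T^-2]

F has dimensions [L M T^-2] and m has dimensions [M].
The missing factor must have dimensions [L M T^-2] / [M] = [L T^-2], i.e. acceleration (a).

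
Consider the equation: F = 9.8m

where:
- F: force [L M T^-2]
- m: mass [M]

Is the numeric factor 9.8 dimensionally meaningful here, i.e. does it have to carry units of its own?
Yes

F has dimensions [L M T^-2], while m alone has dimensions [M]. For the equation to balance, the factor 9.8 must carry dimensions [L T^-2] — it is a dimensional constant (a numerical value of a physical quantity with its units suppressed), not a pure number.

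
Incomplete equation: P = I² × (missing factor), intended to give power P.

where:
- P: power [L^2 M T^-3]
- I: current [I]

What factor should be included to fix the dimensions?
R (resistance), dimensions [I^-2 L^2 M T^-3]

P has dimensions [L^2 M T^-3] and I² has dimensions [I^2].
The missing factor must have dimensions [L^2 M T^-3] / [I^2] = [I^-2 L^2 M T^-3], i.e. resistance (R).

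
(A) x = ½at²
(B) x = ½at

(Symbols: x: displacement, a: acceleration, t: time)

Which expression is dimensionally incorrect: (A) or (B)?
(B)

(A) x = ½at²: LHS [L], RHS [L] ✓
(B) x = ½at: LHS [L], RHS [L T^-1] ✗

Expression (B) x = ½at is dimensionally incorrect.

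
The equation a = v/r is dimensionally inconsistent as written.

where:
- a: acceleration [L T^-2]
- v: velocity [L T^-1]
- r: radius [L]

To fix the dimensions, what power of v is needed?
The exponent of v should be 2: a = v^2/r

The LHS a has dimensions [L T^-2]; v has dimensions [L T^-1].
As written, the RHS v/r (exponent 1 on v) has dimensions [T^-1], which does not match.
With exponent 2, the RHS v^2/r has dimensions [L T^-2], matching the LHS.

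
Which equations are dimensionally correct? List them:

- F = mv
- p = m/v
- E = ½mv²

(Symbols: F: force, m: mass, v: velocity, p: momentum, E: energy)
Dimensionally correct: E = ½mv²
Dimensionally incorrect: F = mv, p = m/v
Ordered (correct first, then incorrect): E = ½mv², F = mv, p = m/v

- F = mv: LHS [L M T^-2], RHS [L M T^-1] → incorrect ✗
- p = m/v: LHS [L M T^-1], RHS [L^-1 M T] → incorrect ✗
- E = ½mv²: LHS [L^2 M T^-2], RHS [L^2 M T^-2] → correct ✓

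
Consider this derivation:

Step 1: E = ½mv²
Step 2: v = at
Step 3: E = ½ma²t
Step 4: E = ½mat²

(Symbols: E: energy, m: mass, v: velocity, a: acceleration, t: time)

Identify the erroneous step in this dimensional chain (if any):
Step 3

Step 1: E = ½mv² → LHS [L^2 M T^-2], RHS [L^2 M T^-2] ✓
Step 2: v = at → LHS [L T^-1], RHS [L T^-1] ✓
Step 3: E = ½ma²t → LHS [L^2 M T^-2], RHS [L^2 M T^-3] ✗

The first dimensional inconsistency appears in step 3: E = ½ma²t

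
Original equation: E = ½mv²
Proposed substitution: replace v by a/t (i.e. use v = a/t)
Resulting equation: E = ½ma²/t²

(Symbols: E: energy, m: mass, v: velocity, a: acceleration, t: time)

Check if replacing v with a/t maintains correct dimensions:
No

[v] = [L T^-1] and [a/t] = [L T^-3]. These differ, so the substitution replaces a quantity by one of different dimensions and the result E = ½ma²/t² has LHS [L^2 M T^-2] vs RHS [L^2 M T^-6] — inconsistent.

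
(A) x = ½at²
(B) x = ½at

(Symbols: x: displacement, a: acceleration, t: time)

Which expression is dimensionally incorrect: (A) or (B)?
(B)

(A) x = ½at²: LHS [L], RHS [L] ✓
(B) x = ½at: LHS [L], RHS [L T^-1] ✗

Expression (B) x = ½at is dimensionally incorrect.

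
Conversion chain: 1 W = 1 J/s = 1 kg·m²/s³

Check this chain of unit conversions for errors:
The chain is correct (no errors).

Correct: Watt is Joule per second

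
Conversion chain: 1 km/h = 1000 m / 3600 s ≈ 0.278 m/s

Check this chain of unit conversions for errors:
The chain is correct (no errors).

Correct: 1 km = 1000 m, 1 h = 3600 s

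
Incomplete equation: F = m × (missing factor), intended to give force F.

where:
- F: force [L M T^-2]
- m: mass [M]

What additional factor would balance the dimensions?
a (acceleration), dimensions [L T^-2]

F has dimensions [L M T^-2] and m has dimensions [M].
The missing factor must have dimensions [L M T^-2] / [M] = [L T^-2], i.e. acceleration (a).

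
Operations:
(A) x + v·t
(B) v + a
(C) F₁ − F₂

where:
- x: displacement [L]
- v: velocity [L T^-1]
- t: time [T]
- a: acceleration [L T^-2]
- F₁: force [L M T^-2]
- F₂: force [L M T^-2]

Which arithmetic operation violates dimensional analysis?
(B) v + a

(A) x + v·t: x [L] and v·t [L] — same dimensions ✓
(B) v + a: v [L T^-1] and a [L T^-2] — different dimensions cannot be added/subtracted ✗
(C) F₁ − F₂: F₁ [L M T^-2] and F₂ [L M T^-2] — same dimensions ✓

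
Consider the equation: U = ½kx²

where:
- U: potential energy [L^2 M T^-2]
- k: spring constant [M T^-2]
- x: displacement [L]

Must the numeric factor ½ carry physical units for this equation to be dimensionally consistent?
No

U has dimensions [L^2 M T^-2] and kx² already has dimensions [L^2 M T^-2], so the equation balances without ½ contributing any dimensions. ½ is a pure (dimensionless) number; changing or removing it would not affect dimensional consistency.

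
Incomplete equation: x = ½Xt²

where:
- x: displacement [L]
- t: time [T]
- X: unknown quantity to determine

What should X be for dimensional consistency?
X = a (acceleration), dimensions [L T^-2]

x has dimensions [L]; the rest of the RHS (½ t²) has dimensions [T^2].
So X must have dimensions [L T^-2] — X = a (acceleration).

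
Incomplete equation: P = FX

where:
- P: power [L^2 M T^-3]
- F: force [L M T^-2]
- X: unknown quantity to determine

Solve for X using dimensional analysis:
X = v (velocity), dimensions [L T^-1]

P has dimensions [L^2 M T^-3]; the rest of the RHS (F) has dimensions [L M T^-2].
So X must have dimensions [L T^-1] — X = v (velocity).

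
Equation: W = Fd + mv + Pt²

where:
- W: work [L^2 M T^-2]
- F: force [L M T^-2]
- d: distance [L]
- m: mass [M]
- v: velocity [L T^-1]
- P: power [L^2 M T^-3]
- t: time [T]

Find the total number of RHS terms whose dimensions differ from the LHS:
2

LHS W: [L^2 M T^-2]
- Fd: [L^2 M T^-2] ✓
- mv: [L M T^-1] ✗
- Pt²: [L^2 M T^-1] ✗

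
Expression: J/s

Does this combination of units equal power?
Yes

The expression J/s has dimensions [L^2 M T^-3], which is exactly power [L^2 M T^-3].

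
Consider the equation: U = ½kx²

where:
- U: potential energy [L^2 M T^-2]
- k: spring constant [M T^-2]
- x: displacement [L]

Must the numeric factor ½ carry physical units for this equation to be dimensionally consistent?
No

U has dimensions [L^2 M T^-2] and kx² already has dimensions [L^2 M T^-2], so the equation balances without ½ contributing any dimensions. ½ is a pure (dimensionless) number; changing or removing it would not affect dimensional consistency.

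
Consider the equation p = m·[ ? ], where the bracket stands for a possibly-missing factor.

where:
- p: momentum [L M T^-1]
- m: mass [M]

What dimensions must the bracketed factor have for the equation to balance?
[L T^-1] — velocity (e.g. v)

p has dimensions [L M T^-1]; m has dimensions [M].
The bracketed factor must supply [L M T^-1] / [M] = [L T^-1].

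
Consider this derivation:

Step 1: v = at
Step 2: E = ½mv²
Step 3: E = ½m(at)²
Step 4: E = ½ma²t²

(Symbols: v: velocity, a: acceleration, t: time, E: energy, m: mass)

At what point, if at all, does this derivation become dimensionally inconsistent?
No step introduces an error — all steps are dimensionally consistent.

Step 1: v = at → LHS [L T^-1], RHS [L T^-1] ✓
Step 2: E = ½mv² → LHS [L^2 M T^-2], RHS [L^2 M T^-2] ✓
Step 3: E = ½m(at)² → LHS [L^2 M T^-2], RHS [L^2 M T^-2] ✓
Step 4: E = ½ma²t² → LHS [L^2 M T^-2], RHS [L^2 M T^-2] ✓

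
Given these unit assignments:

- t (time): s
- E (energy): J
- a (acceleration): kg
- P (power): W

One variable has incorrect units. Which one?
a

The variable a (acceleration) should have units m/s², not kg.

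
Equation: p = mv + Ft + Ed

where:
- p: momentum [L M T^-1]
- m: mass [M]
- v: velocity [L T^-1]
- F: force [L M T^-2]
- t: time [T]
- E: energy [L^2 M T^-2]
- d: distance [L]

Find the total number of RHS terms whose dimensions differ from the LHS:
1

LHS p: [L M T^-1]
- mv: [L M T^-1] ✓
- Ft: [L M T^-1] ✓
- Ed: [L^3 M T^-2] ✗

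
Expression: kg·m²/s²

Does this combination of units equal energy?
Yes

The expression kg·m²/s² has dimensions [L^2 M T^-2], which is exactly energy [L^2 M T^-2].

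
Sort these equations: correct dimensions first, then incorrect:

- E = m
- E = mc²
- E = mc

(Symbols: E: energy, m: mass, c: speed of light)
Dimensionally correct: E = mc²
Dimensionally incorrect: E = m, E = mc
Ordered (correct first, then incorrect): E = mc², E = m, E = mc

- E = m: LHS [L^2 M T^-2], RHS [M] → incorrect ✗
- E = mc²: LHS [L^2 M T^-2], RHS [L^2 M T^-2] → correct ✓
- E = mc: LHS [L^2 M T^-2], RHS [L M T^-1] → incorrect ✗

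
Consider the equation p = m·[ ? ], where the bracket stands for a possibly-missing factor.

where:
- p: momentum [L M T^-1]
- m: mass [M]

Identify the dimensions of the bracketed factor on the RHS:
[L T^-1] — velocity (e.g. v)

p has dimensions [L M T^-1]; m has dimensions [M].
The bracketed factor must supply [L M T^-1] / [M] = [L T^-1].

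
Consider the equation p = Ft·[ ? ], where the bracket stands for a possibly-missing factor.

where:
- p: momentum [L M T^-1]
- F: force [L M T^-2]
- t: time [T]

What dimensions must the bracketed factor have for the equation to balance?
Nothing is missing — the bracketed factor must be dimensionless.

p has dimensions [L M T^-1] and Ft already has dimensions [L M T^-1], so p = Ft is dimensionally complete.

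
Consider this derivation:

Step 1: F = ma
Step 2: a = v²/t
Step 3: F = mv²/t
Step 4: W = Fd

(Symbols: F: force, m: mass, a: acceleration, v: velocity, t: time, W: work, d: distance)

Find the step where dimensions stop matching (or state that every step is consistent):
Step 2

Step 1: F = ma → LHS [L M T^-2], RHS [L M T^-2] ✓
Step 2: a = v²/t → LHS [L T^-2], RHS [L^2 T^-3] ✗

The first dimensional inconsistency appears in step 2: a = v²/t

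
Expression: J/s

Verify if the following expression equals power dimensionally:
Yes

The expression J/s has dimensions [L^2 M T^-3], which is exactly power [L^2 M T^-3].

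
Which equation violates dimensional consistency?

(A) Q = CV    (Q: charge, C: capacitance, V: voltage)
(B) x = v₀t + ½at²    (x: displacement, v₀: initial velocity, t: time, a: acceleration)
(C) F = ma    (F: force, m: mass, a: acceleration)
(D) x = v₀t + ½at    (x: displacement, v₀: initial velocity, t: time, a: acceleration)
(D) x = v₀t + ½at

The equation (D) x = v₀t + ½at is dimensionally incorrect.

LHS (x): [L]
RHS terms:
  - v₀t: [L] ✓
  - ½at: [L T^-1] ✗ (does not match LHS)

The dimensions do not match. The other three equations balance.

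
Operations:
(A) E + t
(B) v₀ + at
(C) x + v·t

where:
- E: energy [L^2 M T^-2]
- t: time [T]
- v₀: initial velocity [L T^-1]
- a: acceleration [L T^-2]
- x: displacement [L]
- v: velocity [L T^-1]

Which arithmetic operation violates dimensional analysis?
(A) E + t

(A) E + t: E [L^2 M T^-2] and t [T] — different dimensions cannot be added/subtracted ✗
(B) v₀ + at: v₀ [L T^-1] and at [L T^-1] — same dimensions ✓
(C) x + v·t: x [L] and v·t [L] — same dimensions ✓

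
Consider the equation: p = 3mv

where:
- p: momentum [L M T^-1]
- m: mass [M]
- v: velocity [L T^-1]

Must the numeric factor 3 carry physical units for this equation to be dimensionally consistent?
No

p has dimensions [L M T^-1] and mv already has dimensions [L M T^-1], so the equation balances without 3 contributing any dimensions. 3 is a pure (dimensionless) number; changing or removing it would not affect dimensional consistency.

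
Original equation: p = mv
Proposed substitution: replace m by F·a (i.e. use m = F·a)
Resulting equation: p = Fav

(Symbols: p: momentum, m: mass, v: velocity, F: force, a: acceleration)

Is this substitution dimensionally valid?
No

[m] = [M] and [F·a] = [L^2 M T^-4]. These differ, so the substitution replaces a quantity by one of different dimensions and the result p = Fav has LHS [L M T^-1] vs RHS [L^3 M T^-5] — inconsistent.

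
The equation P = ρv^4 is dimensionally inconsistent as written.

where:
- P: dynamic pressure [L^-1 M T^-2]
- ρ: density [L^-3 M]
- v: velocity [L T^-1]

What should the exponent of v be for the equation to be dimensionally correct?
The exponent of v should be 2: P = ρv^2

The LHS P has dimensions [L^-1 M T^-2]; v has dimensions [L T^-1].
As written, the RHS ρv^4 (exponent 4 on v) has dimensions [L M T^-4], which does not match.
With exponent 2, the RHS ρv^2 has dimensions [L^-1 M T^-2], matching the LHS.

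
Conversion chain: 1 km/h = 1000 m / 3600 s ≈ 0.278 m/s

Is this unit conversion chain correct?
The chain is correct (no errors).

Correct: 1 km = 1000 m, 1 h = 3600 s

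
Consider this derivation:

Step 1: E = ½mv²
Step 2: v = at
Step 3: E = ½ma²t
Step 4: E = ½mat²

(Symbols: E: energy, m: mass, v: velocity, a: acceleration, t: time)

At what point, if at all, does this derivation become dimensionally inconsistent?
Step 3

Step 1: E = ½mv² → LHS [L^2 M T^-2], RHS [L^2 M T^-2] ✓
Step 2: v = at → LHS [L T^-1], RHS [L T^-1] ✓
Step 3: E = ½ma²t → LHS [L^2 M T^-2], RHS [L^2 M T^-3] ✗

The first dimensional inconsistency appears in step 3: E = ½ma²t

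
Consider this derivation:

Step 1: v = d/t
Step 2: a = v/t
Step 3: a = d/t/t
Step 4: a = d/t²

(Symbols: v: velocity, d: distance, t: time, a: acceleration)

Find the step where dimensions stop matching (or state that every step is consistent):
No step introduces an error — all steps are dimensionally consistent.

Step 1: v = d/t → LHS [L T^-1], RHS [L T^-1] ✓
Step 2: a = v/t → LHS [L T^-2], RHS [L T^-2] ✓
Step 3: a = d/t/t → LHS [L T^-2], RHS [L T^-2] ✓
Step 4: a = d/t² → LHS [L T^-2], RHS [L T^-2] ✓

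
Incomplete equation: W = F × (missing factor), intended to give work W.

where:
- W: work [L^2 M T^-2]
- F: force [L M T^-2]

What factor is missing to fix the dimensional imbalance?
d (distance), dimensions [L]

W has dimensions [L^2 M T^-2] and F has dimensions [L M T^-2].
The missing factor must have dimensions [L^2 M T^-2] / [L M T^-2] = [L], i.e. distance (d).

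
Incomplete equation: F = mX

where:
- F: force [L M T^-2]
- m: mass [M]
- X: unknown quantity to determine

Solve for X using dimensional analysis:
X = a (acceleration), dimensions [L T^-2]

F has dimensions [L M T^-2]; the rest of the RHS (m) has dimensions [M].
So X must have dimensions [L T^-2] — X = a (acceleration).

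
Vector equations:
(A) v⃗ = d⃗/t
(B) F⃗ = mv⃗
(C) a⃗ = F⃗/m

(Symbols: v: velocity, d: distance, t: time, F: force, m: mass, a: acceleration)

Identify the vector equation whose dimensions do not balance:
(B) F⃗ = mv⃗

(A) v⃗ = d⃗/t: LHS [L T^-1], RHS [L T^-1] ✓ — displacement (vector) divided by time (scalar)
(B) F⃗ = mv⃗: LHS [L M T^-2], RHS [L M T^-1] ✗ — mass times velocity is momentum, not force; should be ma⃗
(C) a⃗ = F⃗/m: LHS [L T^-2], RHS [L T^-2] ✓ — force (vector) divided by mass (scalar)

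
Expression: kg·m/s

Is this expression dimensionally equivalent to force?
No

The expression kg·m/s has dimensions [L M T^-1], but force has dimensions [L M T^-2].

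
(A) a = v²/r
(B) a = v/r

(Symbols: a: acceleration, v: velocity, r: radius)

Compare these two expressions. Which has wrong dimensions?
(B)

(A) a = v²/r: LHS [L T^-2], RHS [L T^-2] ✓
(B) a = v/r: LHS [L T^-2], RHS [T^-1] ✗

Expression (B) a = v/r is dimensionally incorrect.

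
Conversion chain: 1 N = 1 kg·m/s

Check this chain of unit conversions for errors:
The chain is incorrect (it contains an error).

Incorrect: Newton is kg·m/s², not kg·m/s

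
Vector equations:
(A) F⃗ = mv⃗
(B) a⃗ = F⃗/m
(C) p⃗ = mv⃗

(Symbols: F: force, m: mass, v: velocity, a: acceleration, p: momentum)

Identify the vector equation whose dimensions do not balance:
(A) F⃗ = mv⃗

(A) F⃗ = mv⃗: LHS [L M T^-2], RHS [L M T^-1] ✗ — mass times velocity is momentum, not force; should be ma⃗
(B) a⃗ = F⃗/m: LHS [L T^-2], RHS [L T^-2] ✓ — force (vector) divided by mass (scalar)
(C) p⃗ = mv⃗: LHS [L M T^-1], RHS [L M T^-1] ✓ — mass (scalar) times velocity (vector)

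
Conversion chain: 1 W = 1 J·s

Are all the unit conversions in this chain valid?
The chain is incorrect (it contains an error).

Incorrect: Watt is J/s, not J·s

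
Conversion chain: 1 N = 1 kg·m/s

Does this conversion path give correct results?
The chain is incorrect (it contains an error).

Incorrect: Newton is kg·m/s², not kg·m/s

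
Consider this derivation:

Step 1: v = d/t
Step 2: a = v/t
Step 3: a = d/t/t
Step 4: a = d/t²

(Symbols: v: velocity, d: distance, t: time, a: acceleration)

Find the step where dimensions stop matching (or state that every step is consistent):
No step introduces an error — all steps are dimensionally consistent.

Step 1: v = d/t → LHS [L T^-1], RHS [L T^-1] ✓
Step 2: a = v/t → LHS [L T^-2], RHS [L T^-2] ✓
Step 3: a = d/t/t → LHS [L T^-2], RHS [L T^-2] ✓
Step 4: a = d/t² → LHS [L T^-2], RHS [L T^-2] ✓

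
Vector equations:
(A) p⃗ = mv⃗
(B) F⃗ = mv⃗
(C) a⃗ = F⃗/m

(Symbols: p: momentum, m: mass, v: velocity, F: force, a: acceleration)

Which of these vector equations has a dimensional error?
(B) F⃗ = mv⃗

(A) p⃗ = mv⃗: LHS [L M T^-1], RHS [L M T^-1] ✓ — mass (scalar) times velocity (vector)
(B) F⃗ = mv⃗: LHS [L M T^-2], RHS [L M T^-1] ✗ — mass times velocity is momentum, not force; should be ma⃗
(C) a⃗ = F⃗/m: LHS [L T^-2], RHS [L T^-2] ✓ — force (vector) divided by mass (scalar)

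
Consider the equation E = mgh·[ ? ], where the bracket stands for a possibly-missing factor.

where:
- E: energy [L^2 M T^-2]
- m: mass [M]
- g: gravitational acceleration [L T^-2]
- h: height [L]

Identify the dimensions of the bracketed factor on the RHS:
Nothing is missing — the bracketed factor must be dimensionless.

E has dimensions [L^2 M T^-2] and mgh already has dimensions [L^2 M T^-2], so E = mgh is dimensionally complete.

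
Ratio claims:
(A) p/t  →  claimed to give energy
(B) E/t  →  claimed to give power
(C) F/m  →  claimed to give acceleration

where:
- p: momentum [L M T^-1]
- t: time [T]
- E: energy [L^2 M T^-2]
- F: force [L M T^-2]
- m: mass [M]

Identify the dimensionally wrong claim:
(A) p/t does not give energy

(A) p/t: [L M T^-2] ≠ energy [L^2 M T^-2] ✗
(B) E/t: [L^2 M T^-3] = power [L^2 M T^-3] ✓
(C) F/m: [L T^-2] = acceleration [L T^-2] ✓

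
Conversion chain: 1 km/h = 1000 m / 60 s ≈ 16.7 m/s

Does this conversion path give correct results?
The chain is incorrect (it contains an error).

Incorrect: 1 h = 3600 s, not 60 s (1 km/h ≈ 0.278 m/s)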